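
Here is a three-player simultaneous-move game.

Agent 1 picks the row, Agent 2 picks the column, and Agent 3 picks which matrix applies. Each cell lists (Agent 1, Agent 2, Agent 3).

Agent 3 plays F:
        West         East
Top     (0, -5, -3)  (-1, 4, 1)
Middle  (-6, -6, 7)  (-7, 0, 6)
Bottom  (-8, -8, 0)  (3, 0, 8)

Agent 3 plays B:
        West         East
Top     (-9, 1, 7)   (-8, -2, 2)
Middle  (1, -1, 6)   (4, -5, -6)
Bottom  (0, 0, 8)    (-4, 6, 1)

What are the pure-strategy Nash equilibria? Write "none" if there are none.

For each player, find the best response to each opponent profile; mutual best responses are the pure NE.
Agent 1 against (West, F): payoffs 0, -6, -8 → best response Top.
Agent 1 against (West, B): payoffs -9, 1, 0 → best response Middle.
Agent 1 against (East, F): payoffs -1, -7, 3 → best response Bottom.
Agent 1 against (East, B): payoffs -8, 4, -4 → best response Middle.
Agent 2 against (Top, F): payoffs -5, 4 → best response East.
Agent 2 against (Top, B): payoffs 1, -2 → best response West.
Agent 2 against (Middle, F): payoffs -6, 0 → best response East.
Agent 2 against (Middle, B): payoffs -1, -5 → best response West.
Agent 2 against (Bottom, F): payoffs -8, 0 → best response East.
Agent 2 against (Bottom, B): payoffs 0, 6 → best response East.
Agent 3 against (Top, West): payoffs -3, 7 → best response B.
Agent 3 against (Top, East): payoffs 1, 2 → best response B.
Agent 3 against (Middle, West): payoffs 7, 6 → best response F.
Agent 3 against (Middle, East): payoffs 6, -6 → best response F.
Agent 3 against (Bottom, West): payoffs 0, 8 → best response B.
Agent 3 against (Bottom, East): payoffs 8, 1 → best response F.
Mutual best responses: (Bottom, East, F).

The unique pure-strategy Nash equilibrium is (Bottom, East, F).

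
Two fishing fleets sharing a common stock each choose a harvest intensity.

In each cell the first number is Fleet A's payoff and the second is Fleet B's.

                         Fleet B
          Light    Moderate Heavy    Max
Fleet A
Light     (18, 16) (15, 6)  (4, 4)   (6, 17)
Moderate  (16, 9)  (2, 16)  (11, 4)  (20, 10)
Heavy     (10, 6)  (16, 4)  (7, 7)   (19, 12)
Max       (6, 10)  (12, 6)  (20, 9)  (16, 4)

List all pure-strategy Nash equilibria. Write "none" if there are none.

none

(Light, Light): Fleet B can switch to Max (16 → 17). Not NE.
(Light, Moderate): Fleet A can switch to Heavy (15 → 16). Not NE.
(Light, Heavy): Fleet A can switch to Moderate (4 → 11). Not NE.
(Light, Max): Fleet A can switch to Moderate (6 → 20). Not NE.
(Moderate, Light): Fleet A can switch to Light (16 → 18). Not NE.
(Moderate, Moderate): Fleet A can switch to Light (2 → 15). Not NE.
(Moderate, Heavy): Fleet A can switch to Max (11 → 20). Not NE.
(Moderate, Max): Fleet B can switch to Moderate (10 → 16). Not NE.
(Heavy, Light): Fleet A can switch to Light (10 → 18). Not NE.
(Heavy, Moderate): Fleet B can switch to Light (4 → 6). Not NE.
(Heavy, Heavy): Fleet A can switch to Moderate (7 → 11). Not NE.
(Heavy, Max): Fleet A can switch to Moderate (19 → 20). Not NE.
(The remaining 4 profiles each have a profitable deviation by the same check.)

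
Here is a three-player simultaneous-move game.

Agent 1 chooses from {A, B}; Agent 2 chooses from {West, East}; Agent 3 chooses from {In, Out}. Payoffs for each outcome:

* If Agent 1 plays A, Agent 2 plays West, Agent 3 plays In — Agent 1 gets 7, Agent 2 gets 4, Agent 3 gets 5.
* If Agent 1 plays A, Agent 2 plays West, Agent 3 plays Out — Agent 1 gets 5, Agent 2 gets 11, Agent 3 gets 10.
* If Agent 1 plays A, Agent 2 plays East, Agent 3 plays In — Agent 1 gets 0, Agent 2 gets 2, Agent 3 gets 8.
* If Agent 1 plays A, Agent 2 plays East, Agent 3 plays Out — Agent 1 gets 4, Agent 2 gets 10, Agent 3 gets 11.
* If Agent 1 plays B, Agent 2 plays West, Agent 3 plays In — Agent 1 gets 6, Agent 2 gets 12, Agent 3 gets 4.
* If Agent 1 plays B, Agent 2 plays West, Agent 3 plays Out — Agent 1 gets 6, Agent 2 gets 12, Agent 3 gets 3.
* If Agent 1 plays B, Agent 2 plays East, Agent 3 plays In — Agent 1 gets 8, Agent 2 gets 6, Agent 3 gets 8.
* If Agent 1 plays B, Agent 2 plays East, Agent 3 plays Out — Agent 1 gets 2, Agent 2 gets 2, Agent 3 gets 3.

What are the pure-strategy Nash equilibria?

Mark each player's best response to every combination of opponents' strategies; a profile where every player is best-responding is a pure Nash equilibrium.
Agent 1 against (West, In): payoffs 7, 6 → best response A.
Agent 1 against (West, Out): payoffs 5, 6 → best response B.
Agent 1 against (East, In): payoffs 0, 8 → best response B.
Agent 1 against (East, Out): payoffs 4, 2 → best response A.
Agent 2 against (A, In): payoffs 4, 2 → best response West.
Agent 2 against (A, Out): payoffs 11, 10 → best response West.
Agent 2 against (B, In): payoffs 12, 6 → best response West.
Agent 2 against (B, Out): payoffs 12, 2 → best response West.
Agent 3 against (A, West): payoffs 5, 10 → best response Out.
Agent 3 against (A, East): payoffs 8, 11 → best response Out.
Agent 3 against (B, West): payoffs 4, 3 → best response In.
Agent 3 against (B, East): payoffs 8, 3 → best response In.
No profile is a mutual best response for all players.

This game has no pure Nash equilibrium.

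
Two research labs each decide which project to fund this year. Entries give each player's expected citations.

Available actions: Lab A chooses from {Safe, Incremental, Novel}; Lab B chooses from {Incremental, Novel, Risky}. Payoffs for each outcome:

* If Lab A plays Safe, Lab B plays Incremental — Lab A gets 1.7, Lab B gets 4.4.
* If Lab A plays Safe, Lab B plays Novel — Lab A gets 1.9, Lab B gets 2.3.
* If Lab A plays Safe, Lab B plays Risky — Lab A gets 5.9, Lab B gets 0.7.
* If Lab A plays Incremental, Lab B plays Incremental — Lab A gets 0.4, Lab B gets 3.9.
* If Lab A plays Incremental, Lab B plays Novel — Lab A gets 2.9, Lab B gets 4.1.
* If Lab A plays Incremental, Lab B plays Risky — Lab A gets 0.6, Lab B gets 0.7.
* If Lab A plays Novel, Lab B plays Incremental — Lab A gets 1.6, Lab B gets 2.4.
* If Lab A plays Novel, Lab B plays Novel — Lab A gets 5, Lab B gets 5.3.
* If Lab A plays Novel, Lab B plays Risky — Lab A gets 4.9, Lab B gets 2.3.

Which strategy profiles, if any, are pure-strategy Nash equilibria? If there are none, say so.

(Safe, Incremental); (Novel, Novel)

(Safe, Incremental): Lab A gets 1.7, best alternative 1.6; Lab B gets 4.4, best alternative 2.3. No profitable deviation — NE.
(Safe, Novel): Lab A can switch to Incremental (1.9 → 2.9). Not NE.
(Safe, Risky): Lab B can switch to Incremental (0.7 → 4.4). Not NE.
(Incremental, Incremental): Lab A can switch to Safe (0.4 → 1.7). Not NE.
(Incremental, Novel): Lab A can switch to Novel (2.9 → 5). Not NE.
(Incremental, Risky): Lab A can switch to Safe (0.6 → 5.9). Not NE.
(Novel, Incremental): Lab A can switch to Safe (1.6 → 1.7). Not NE.
(Novel, Novel): Lab A gets 5, best alternative 2.9; Lab B gets 5.3, best alternative 2.4. No profitable deviation — NE.
(Novel, Risky): Lab A can switch to Safe (4.9 → 5.9). Not NE.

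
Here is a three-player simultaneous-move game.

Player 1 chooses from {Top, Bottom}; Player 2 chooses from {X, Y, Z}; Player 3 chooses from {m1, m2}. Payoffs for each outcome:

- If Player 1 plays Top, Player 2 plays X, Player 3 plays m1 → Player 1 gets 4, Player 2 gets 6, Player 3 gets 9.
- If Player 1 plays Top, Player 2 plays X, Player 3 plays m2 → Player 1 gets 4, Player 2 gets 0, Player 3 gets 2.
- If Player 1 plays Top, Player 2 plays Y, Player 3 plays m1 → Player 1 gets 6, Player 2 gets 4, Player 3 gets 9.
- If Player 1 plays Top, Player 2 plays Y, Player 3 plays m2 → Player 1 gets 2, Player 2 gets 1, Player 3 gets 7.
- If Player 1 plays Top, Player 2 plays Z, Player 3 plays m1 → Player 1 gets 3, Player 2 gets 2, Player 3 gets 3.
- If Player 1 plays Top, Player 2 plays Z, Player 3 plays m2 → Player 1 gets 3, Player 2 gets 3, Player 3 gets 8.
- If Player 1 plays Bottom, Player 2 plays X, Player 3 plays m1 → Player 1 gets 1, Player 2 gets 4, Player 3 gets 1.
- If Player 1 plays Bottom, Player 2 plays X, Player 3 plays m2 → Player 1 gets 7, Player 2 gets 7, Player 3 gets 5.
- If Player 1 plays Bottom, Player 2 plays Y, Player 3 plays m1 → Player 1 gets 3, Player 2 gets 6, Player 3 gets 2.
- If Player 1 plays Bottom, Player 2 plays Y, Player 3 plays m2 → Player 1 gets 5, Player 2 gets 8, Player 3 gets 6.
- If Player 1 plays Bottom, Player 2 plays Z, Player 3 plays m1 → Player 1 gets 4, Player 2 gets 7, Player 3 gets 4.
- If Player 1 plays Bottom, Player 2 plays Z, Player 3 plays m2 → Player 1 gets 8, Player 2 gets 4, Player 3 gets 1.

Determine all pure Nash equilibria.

(Top, X, m1); (Bottom, Y, m2); (Bottom, Z, m1)

Mark each player's best response to every combination of opponents' strategies; a profile where every player is best-responding is a pure Nash equilibrium.
Player 1 against (X, m1): payoffs 4, 1 → best response Top.
Player 1 against (X, m2): payoffs 4, 7 → best response Bottom.
Player 1 against (Y, m1): payoffs 6, 3 → best response Top.
Player 1 against (Y, m2): payoffs 2, 5 → best response Bottom.
Player 1 against (Z, m1): payoffs 3, 4 → best response Bottom.
Player 1 against (Z, m2): payoffs 3, 8 → best response Bottom.
Player 2 against (Top, m1): payoffs 6, 4, 2 → best response X.
Player 2 against (Top, m2): payoffs 0, 1, 3 → best response Z.
Player 2 against (Bottom, m1): payoffs 4, 6, 7 → best response Z.
Player 2 against (Bottom, m2): payoffs 7, 8, 4 → best response Y.
Player 3 against (Top, X): payoffs 9, 2 → best response m1.
Player 3 against (Top, Y): payoffs 9, 7 → best response m1.
Player 3 against (Top, Z): payoffs 3, 8 → best response m2.
Player 3 against (Bottom, X): payoffs 1, 5 → best response m2.
Player 3 against (Bottom, Y): payoffs 2, 6 → best response m2.
Player 3 against (Bottom, Z): payoffs 4, 1 → best response m1.
Mutual best responses: (Top, X, m1); (Bottom, Y, m2); (Bottom, Z, m1).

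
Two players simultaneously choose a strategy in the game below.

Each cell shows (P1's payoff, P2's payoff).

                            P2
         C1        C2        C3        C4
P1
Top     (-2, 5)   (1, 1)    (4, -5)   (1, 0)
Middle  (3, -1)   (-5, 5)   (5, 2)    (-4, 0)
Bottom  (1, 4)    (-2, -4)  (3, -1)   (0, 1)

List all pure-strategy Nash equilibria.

This game has no pure Nash equilibrium.

P1 against C1: payoffs -2, 3, 1 → best response Middle.
P1 against C2: payoffs 1, -5, -2 → best response Top.
P1 against C3: payoffs 4, 5, 3 → best response Middle.
P1 against C4: payoffs 1, -4, 0 → best response Top.
P2 against Top: payoffs 5, 1, -5, 0 → best response C1.
P2 against Middle: payoffs -1, 5, 2, 0 → best response C2.
P2 against Bottom: payoffs 4, -4, -1, 1 → best response C1.
No profile is a mutual best response for all players.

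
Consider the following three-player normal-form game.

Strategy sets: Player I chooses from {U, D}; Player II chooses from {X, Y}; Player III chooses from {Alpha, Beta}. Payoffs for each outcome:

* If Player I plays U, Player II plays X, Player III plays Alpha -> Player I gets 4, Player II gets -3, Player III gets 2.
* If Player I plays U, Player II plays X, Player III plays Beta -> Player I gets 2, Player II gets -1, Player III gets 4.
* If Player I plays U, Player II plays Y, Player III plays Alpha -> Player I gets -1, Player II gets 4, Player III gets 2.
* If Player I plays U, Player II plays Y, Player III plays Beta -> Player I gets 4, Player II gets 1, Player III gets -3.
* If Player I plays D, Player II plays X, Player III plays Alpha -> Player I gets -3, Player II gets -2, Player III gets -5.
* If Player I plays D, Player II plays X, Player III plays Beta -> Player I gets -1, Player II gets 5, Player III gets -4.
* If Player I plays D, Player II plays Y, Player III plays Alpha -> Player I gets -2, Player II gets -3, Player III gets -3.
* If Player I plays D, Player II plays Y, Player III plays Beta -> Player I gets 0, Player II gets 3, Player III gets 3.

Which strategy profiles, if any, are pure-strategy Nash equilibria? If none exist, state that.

The unique pure-strategy Nash equilibrium is (U, Y, Alpha).

For each player, find the best response to each opponent profile; mutual best responses are the pure NE.
Player I against (X, Alpha): payoffs 4, -3 → best response U.
Player I against (X, Beta): payoffs 2, -1 → best response U.
Player I against (Y, Alpha): payoffs -1, -2 → best response U.
Player I against (Y, Beta): payoffs 4, 0 → best response U.
Player II against (U, Alpha): payoffs -3, 4 → best response Y.
Player II against (U, Beta): payoffs -1, 1 → best response Y.
Player II against (D, Alpha): payoffs -2, -3 → best response X.
Player II against (D, Beta): payoffs 5, 3 → best response X.
Player III against (U, X): payoffs 2, 4 → best response Beta.
Player III against (U, Y): payoffs 2, -3 → best response Alpha.
Player III against (D, X): payoffs -5, -4 → best response Beta.
Player III against (D, Y): payoffs -3, 3 → best response Beta.
Mutual best responses: (U, Y, Alpha).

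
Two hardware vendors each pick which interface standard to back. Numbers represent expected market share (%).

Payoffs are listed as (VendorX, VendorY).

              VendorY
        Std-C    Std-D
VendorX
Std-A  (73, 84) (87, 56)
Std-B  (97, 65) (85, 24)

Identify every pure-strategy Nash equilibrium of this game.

Pure NE: (Std-B, Std-C)

For each player, find the best response to each opponent profile; mutual best responses are the pure NE.
VendorX against Std-C: payoffs 73, 97 → best response Std-B.
VendorX against Std-D: payoffs 87, 85 → best response Std-A.
VendorY against Std-A: payoffs 84, 56 → best response Std-C.
VendorY against Std-B: payoffs 65, 24 → best response Std-C.
Mutual best responses: (Std-B, Std-C).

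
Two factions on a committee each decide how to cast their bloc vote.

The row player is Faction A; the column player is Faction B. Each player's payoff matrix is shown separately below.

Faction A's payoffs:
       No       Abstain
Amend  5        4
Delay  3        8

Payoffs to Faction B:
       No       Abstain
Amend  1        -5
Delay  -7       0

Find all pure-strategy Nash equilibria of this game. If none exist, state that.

For each strategy profile, look for a profitable unilateral deviation.
(Amend, No): Faction A gets 5, best alternative 3; Faction B gets 1, best alternative -5. No profitable deviation — NE.
(Amend, Abstain): Faction A can switch to Delay (4 → 8). Not NE.
(Delay, No): Faction A can switch to Amend (3 → 5). Not NE.
(Delay, Abstain): Faction A gets 8, best alternative 4; Faction B gets 0, best alternative -7. No profitable deviation — NE.

Pure-strategy Nash equilibria: (Amend, No) and (Delay, Abstain)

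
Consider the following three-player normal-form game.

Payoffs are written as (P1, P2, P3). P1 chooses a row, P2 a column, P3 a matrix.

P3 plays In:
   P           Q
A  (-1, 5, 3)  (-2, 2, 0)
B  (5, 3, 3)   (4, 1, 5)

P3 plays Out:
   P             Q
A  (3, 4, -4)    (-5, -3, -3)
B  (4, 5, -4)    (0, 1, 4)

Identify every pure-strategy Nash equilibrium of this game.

Pure NE: (B, P, In)

For each player, find the best response to each opponent profile; mutual best responses are the pure NE.
P1 against (P, In): payoffs -1, 5 → best response B.
P1 against (P, Out): payoffs 3, 4 → best response B.
P1 against (Q, In): payoffs -2, 4 → best response B.
P1 against (Q, Out): payoffs -5, 0 → best response B.
P2 against (A, In): payoffs 5, 2 → best response P.
P2 against (A, Out): payoffs 4, -3 → best response P.
P2 against (B, In): payoffs 3, 1 → best response P.
P2 against (B, Out): payoffs 5, 1 → best response P.
P3 against (A, P): payoffs 3, -4 → best response In.
P3 against (A, Q): payoffs 0, -3 → best response In.
P3 against (B, P): payoffs 3, -4 → best response In.
P3 against (B, Q): payoffs 5, 4 → best response In.
Mutual best responses: (B, P, In).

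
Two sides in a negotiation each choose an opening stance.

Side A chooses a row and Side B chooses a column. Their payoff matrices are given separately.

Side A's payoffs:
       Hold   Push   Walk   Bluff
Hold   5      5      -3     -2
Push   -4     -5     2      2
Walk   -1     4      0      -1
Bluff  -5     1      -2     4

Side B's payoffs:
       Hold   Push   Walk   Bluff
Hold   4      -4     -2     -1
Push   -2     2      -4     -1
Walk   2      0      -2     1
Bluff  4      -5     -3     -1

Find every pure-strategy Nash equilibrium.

(Hold, Hold)

(Hold, Hold): Side A gets 5, best alternative -1; Side B gets 4, best alternative -1. No profitable deviation — NE.
(Hold, Push): Side B can switch to Hold (-4 → 4). Not NE.
(Hold, Walk): Side A can switch to Push (-3 → 2). Not NE.
(Hold, Bluff): Side A can switch to Push (-2 → 2). Not NE.
(Push, Hold): Side A can switch to Hold (-4 → 5). Not NE.
(Push, Push): Side A can switch to Hold (-5 → 5). Not NE.
(Push, Walk): Side B can switch to Hold (-4 → -2). Not NE.
(Push, Bluff): Side A can switch to Bluff (2 → 4). Not NE.
(Walk, Hold): Side A can switch to Hold (-1 → 5). Not NE.
(Walk, Push): Side A can switch to Hold (4 → 5). Not NE.
(Walk, Walk): Side A can switch to Push (0 → 2). Not NE.
(The remaining 5 profiles each have a profitable deviation by the same check.)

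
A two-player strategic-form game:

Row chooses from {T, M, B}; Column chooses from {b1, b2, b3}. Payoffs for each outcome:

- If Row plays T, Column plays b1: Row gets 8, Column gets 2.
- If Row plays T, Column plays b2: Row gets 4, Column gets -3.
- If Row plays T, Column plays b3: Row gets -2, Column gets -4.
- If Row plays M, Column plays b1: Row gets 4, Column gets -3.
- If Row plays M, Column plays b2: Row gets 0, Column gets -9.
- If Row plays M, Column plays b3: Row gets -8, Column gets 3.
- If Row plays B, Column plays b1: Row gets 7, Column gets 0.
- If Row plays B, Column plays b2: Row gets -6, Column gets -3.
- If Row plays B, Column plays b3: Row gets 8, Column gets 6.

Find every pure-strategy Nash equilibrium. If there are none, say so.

Row against b1: payoffs 8, 4, 7 → best response T.
Row against b2: payoffs 4, 0, -6 → best response T.
Row against b3: payoffs -2, -8, 8 → best response B.
Column against T: payoffs 2, -3, -4 → best response b1.
Column against M: payoffs -3, -9, 3 → best response b3.
Column against B: payoffs 0, -3, 6 → best response b3.
Mutual best responses: (T, b1); (B, b3).

Pure-strategy Nash equilibria: (T, b1) and (B, b3)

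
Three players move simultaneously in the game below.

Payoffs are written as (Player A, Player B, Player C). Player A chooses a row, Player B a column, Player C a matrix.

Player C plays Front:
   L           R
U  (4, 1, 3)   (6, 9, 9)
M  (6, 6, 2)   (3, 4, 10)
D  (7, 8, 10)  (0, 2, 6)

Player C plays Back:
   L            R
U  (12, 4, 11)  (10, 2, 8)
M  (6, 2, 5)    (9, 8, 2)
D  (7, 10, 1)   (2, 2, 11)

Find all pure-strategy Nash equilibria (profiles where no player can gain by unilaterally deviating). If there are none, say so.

(U, L, Back), (U, R, Front), (D, L, Front)

(U, L, Front): Player A can switch to M (4 → 6). Not NE.
(U, L, Back): Player A gets 12, best alternative 7; Player B gets 4, best alternative 2; Player C gets 11, best alternative 3. No profitable deviation — NE.
(U, R, Front): Player A gets 6, best alternative 3; Player B gets 9, best alternative 1; Player C gets 9, best alternative 8. No profitable deviation — NE.
(U, R, Back): Player B can switch to L (2 → 4). Not NE.
(M, L, Front): Player A can switch to D (6 → 7). Not NE.
(M, L, Back): Player A can switch to U (6 → 12). Not NE.
(M, R, Front): Player A can switch to U (3 → 6). Not NE.
(M, R, Back): Player A can switch to U (9 → 10). Not NE.
(D, L, Front): Player A gets 7, best alternative 6; Player B gets 8, best alternative 2; Player C gets 10, best alternative 1. No profitable deviation — NE.
(D, L, Back): Player A can switch to U (7 → 12). Not NE.
(D, R, Front): Player A can switch to U (0 → 6). Not NE.
(D, R, Back): Player A can switch to U (2 → 10). Not NE.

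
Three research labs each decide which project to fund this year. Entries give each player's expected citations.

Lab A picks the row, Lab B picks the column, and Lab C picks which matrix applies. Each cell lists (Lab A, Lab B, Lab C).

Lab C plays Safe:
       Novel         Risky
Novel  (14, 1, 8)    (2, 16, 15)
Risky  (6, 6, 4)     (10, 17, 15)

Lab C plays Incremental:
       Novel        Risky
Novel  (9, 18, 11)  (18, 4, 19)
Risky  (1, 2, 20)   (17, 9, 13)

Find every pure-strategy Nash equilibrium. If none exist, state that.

Lab A against (Novel, Safe): payoffs 14, 6 → best response Novel.
Lab A against (Novel, Incremental): payoffs 9, 1 → best response Novel.
Lab A against (Risky, Safe): payoffs 2, 10 → best response Risky.
Lab A against (Risky, Incremental): payoffs 18, 17 → best response Novel.
Lab B against (Novel, Safe): payoffs 1, 16 → best response Risky.
Lab B against (Novel, Incremental): payoffs 18, 4 → best response Novel.
Lab B against (Risky, Safe): payoffs 6, 17 → best response Risky.
Lab B against (Risky, Incremental): payoffs 2, 9 → best response Risky.
Lab C against (Novel, Novel): payoffs 8, 11 → best response Incremental.
Lab C against (Novel, Risky): payoffs 15, 19 → best response Incremental.
Lab C against (Risky, Novel): payoffs 4, 20 → best response Incremental.
Lab C against (Risky, Risky): payoffs 15, 13 → best response Safe.
Mutual best responses: (Novel, Novel, Incremental); (Risky, Risky, Safe).

The pure Nash equilibria are (Novel, Novel, Incremental); (Risky, Risky, Safe).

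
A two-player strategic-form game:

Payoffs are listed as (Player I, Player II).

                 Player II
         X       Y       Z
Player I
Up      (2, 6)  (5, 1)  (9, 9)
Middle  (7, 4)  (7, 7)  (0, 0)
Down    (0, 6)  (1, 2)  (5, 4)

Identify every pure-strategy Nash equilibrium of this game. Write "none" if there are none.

(Up, Z), (Middle, Y)

(Up, X): Player I can switch to Middle (2 → 7). Not NE.
(Up, Y): Player I can switch to Middle (5 → 7). Not NE.
(Up, Z): Player I gets 9, best alternative 5; Player II gets 9, best alternative 6. No profitable deviation — NE.
(Middle, X): Player II can switch to Y (4 → 7). Not NE.
(Middle, Y): Player I gets 7, best alternative 5; Player II gets 7, best alternative 4. No profitable deviation — NE.
(Middle, Z): Player I can switch to Up (0 → 9). Not NE.
(Down, X): Player I can switch to Up (0 → 2). Not NE.
(Down, Y): Player I can switch to Up (1 → 5). Not NE.
(Down, Z): Player I can switch to Up (5 → 9). Not NE.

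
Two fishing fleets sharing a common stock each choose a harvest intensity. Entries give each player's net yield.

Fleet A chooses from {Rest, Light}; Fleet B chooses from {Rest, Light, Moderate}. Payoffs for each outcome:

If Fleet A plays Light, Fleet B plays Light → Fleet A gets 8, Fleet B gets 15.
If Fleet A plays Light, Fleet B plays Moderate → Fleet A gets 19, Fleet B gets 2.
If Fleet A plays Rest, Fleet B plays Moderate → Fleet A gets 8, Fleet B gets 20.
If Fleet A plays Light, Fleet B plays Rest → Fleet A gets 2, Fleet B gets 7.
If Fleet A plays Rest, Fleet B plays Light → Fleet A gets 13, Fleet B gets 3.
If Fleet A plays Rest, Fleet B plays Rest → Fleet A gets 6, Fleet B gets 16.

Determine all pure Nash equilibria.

Mark each player's best response to every combination of opponents' strategies; a profile where every player is best-responding is a pure Nash equilibrium.
Fleet A against Rest: payoffs 6, 2 → best response Rest.
Fleet A against Light: payoffs 13, 8 → best response Rest.
Fleet A against Moderate: payoffs 8, 19 → best response Light.
Fleet B against Rest: payoffs 16, 3, 20 → best response Moderate.
Fleet B against Light: payoffs 7, 15, 2 → best response Light.
No profile is a mutual best response for all players.

No pure-strategy Nash equilibrium.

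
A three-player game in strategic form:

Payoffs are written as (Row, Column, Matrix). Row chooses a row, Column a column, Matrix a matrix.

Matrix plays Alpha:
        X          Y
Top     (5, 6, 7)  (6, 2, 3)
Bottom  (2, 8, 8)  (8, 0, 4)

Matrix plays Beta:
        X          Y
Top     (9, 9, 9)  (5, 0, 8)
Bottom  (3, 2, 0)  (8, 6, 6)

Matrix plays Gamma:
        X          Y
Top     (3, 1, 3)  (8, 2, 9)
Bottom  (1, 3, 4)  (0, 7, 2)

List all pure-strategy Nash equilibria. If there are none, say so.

(Top, X, Alpha): Matrix can switch to Beta (7 → 9). Not NE.
(Top, X, Beta): Row gets 9, best alternative 3; Column gets 9, best alternative 0; Matrix gets 9, best alternative 7. No profitable deviation — NE.
(Top, X, Gamma): Column can switch to Y (1 → 2). Not NE.
(Top, Y, Alpha): Row can switch to Bottom (6 → 8). Not NE.
(Top, Y, Beta): Row can switch to Bottom (5 → 8). Not NE.
(Top, Y, Gamma): Row gets 8, best alternative 0; Column gets 2, best alternative 1; Matrix gets 9, best alternative 8. No profitable deviation — NE.
(Bottom, X, Alpha): Row can switch to Top (2 → 5). Not NE.
(Bottom, X, Beta): Row can switch to Top (3 → 9). Not NE.
(Bottom, Y, Beta): Row gets 8, best alternative 5; Column gets 6, best alternative 2; Matrix gets 6, best alternative 4. No profitable deviation — NE.
(The remaining 3 profiles each have a profitable deviation by the same check.)

Pure-strategy Nash equilibria: (Top, X, Beta); (Top, Y, Gamma); (Bottom, Y, Beta)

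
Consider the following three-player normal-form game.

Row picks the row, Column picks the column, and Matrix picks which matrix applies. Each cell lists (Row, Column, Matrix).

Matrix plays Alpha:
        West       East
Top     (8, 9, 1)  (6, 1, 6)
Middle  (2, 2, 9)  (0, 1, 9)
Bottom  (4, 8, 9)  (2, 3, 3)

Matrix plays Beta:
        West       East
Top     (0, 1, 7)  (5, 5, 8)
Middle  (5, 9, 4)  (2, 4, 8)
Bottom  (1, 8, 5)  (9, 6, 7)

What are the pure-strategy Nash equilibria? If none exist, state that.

There is no pure-strategy Nash equilibrium.

For each player, find the best response to each opponent profile; mutual best responses are the pure NE.
Row against (West, Alpha): payoffs 8, 2, 4 → best response Top.
Row against (West, Beta): payoffs 0, 5, 1 → best response Middle.
Row against (East, Alpha): payoffs 6, 0, 2 → best response Top.
Row against (East, Beta): payoffs 5, 2, 9 → best response Bottom.
Column against (Top, Alpha): payoffs 9, 1 → best response West.
Column against (Top, Beta): payoffs 1, 5 → best response East.
Column against (Middle, Alpha): payoffs 2, 1 → best response West.
Column against (Middle, Beta): payoffs 9, 4 → best response West.
Column against (Bottom, Alpha): payoffs 8, 3 → best response West.
Column against (Bottom, Beta): payoffs 8, 6 → best response West.
Matrix against (Top, West): payoffs 1, 7 → best response Beta.
Matrix against (Top, East): payoffs 6, 8 → best response Beta.
Matrix against (Middle, West): payoffs 9, 4 → best response Alpha.
Matrix against (Middle, East): payoffs 9, 8 → best response Alpha.
Matrix against (Bottom, West): payoffs 9, 5 → best response Alpha.
Matrix against (Bottom, East): payoffs 3, 7 → best response Beta.
No profile is a mutual best response for all players.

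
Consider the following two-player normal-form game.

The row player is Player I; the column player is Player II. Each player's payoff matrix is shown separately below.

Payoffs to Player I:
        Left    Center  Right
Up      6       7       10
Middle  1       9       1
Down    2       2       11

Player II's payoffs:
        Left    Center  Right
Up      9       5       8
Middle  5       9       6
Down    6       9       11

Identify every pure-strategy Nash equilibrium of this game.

(Up, Left) and (Middle, Center) and (Down, Right)

Player I against Left: payoffs 6, 1, 2 → best response Up.
Player I against Center: payoffs 7, 9, 2 → best response Middle.
Player I against Right: payoffs 10, 1, 11 → best response Down.
Player II against Up: payoffs 9, 5, 8 → best response Left.
Player II against Middle: payoffs 5, 9, 6 → best response Center.
Player II against Down: payoffs 6, 9, 11 → best response Right.
Mutual best responses: (Up, Left); (Middle, Center); (Down, Right).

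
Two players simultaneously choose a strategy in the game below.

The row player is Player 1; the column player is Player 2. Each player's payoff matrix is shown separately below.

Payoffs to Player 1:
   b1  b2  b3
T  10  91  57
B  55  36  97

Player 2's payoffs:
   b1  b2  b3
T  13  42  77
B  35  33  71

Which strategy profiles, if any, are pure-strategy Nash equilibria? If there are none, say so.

(B, b3)

For each strategy profile, look for a profitable unilateral deviation.
(T, b1): Player 1 can switch to B (10 → 55). Not NE.
(T, b2): Player 2 can switch to b3 (42 → 77). Not NE.
(T, b3): Player 1 can switch to B (57 → 97). Not NE.
(B, b1): Player 2 can switch to b3 (35 → 71). Not NE.
(B, b2): Player 1 can switch to T (36 → 91). Not NE.
(B, b3): Player 1 gets 97, best alternative 57; Player 2 gets 71, best alternative 35. No profitable deviation — NE.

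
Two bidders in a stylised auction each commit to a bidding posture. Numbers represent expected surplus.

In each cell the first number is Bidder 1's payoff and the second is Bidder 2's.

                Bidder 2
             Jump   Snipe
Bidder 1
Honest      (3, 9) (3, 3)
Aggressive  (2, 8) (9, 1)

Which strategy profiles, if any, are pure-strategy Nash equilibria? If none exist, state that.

The unique pure-strategy Nash equilibrium is (Honest, Jump).

(Honest, Jump): Bidder 1 gets 3, best alternative 2; Bidder 2 gets 9, best alternative 3. No profitable deviation — NE.
(Honest, Snipe): Bidder 1 can switch to Aggressive (3 → 9). Not NE.
(Aggressive, Jump): Bidder 1 can switch to Honest (2 → 3). Not NE.
(Aggressive, Snipe): Bidder 2 can switch to Jump (1 → 8). Not NE.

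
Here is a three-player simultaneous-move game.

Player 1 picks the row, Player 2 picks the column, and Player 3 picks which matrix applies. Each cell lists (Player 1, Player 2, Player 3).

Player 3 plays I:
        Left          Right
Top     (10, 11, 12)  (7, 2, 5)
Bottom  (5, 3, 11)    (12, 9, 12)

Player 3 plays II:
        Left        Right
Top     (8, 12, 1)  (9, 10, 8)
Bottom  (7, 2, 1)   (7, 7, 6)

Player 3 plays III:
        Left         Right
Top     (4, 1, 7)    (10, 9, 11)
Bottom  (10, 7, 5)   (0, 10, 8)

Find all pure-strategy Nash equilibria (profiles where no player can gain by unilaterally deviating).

(Top, Left, I): Player 1 gets 10, best alternative 5; Player 2 gets 11, best alternative 2; Player 3 gets 12, best alternative 7. No profitable deviation — NE.
(Top, Left, II): Player 3 can switch to I (1 → 12). Not NE.
(Top, Left, III): Player 1 can switch to Bottom (4 → 10). Not NE.
(Top, Right, I): Player 1 can switch to Bottom (7 → 12). Not NE.
(Top, Right, II): Player 2 can switch to Left (10 → 12). Not NE.
(Top, Right, III): Player 1 gets 10, best alternative 0; Player 2 gets 9, best alternative 1; Player 3 gets 11, best alternative 8. No profitable deviation — NE.
(Bottom, Left, I): Player 1 can switch to Top (5 → 10). Not NE.
(Bottom, Left, II): Player 1 can switch to Top (7 → 8). Not NE.
(Bottom, Right, I): Player 1 gets 12, best alternative 7; Player 2 gets 9, best alternative 3; Player 3 gets 12, best alternative 8. No profitable deviation — NE.
(The remaining 3 profiles each have a profitable deviation by the same check.)

The pure Nash equilibria are (Top, Left, I), (Top, Right, III), (Bottom, Right, I).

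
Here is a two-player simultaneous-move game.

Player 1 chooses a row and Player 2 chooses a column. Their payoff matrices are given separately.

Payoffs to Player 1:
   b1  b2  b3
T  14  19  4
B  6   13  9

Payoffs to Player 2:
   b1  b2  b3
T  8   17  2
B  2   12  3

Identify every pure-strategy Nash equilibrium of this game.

Player 1 against b1: payoffs 14, 6 → best response T.
Player 1 against b2: payoffs 19, 13 → best response T.
Player 1 against b3: payoffs 4, 9 → best response B.
Player 2 against T: payoffs 8, 17, 2 → best response b2.
Player 2 against B: payoffs 2, 12, 3 → best response b2.
Mutual best responses: (T, b2).

The unique pure-strategy Nash equilibrium is (T, b2).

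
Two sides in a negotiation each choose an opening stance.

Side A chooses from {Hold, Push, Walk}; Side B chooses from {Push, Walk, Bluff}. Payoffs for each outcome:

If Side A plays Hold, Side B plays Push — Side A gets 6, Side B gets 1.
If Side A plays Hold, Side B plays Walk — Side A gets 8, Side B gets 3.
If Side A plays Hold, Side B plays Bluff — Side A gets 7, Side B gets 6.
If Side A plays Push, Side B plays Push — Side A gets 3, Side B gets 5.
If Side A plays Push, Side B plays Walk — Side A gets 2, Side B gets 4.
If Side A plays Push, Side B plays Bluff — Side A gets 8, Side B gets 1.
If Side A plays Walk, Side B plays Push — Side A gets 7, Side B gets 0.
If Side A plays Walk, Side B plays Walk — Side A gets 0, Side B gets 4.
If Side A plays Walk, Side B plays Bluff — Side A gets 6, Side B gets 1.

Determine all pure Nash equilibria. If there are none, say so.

No pure-strategy Nash equilibrium.

Side A against Push: payoffs 6, 3, 7 → best response Walk.
Side A against Walk: payoffs 8, 2, 0 → best response Hold.
Side A against Bluff: payoffs 7, 8, 6 → best response Push.
Side B against Hold: payoffs 1, 3, 6 → best response Bluff.
Side B against Push: payoffs 5, 4, 1 → best response Push.
Side B against Walk: payoffs 0, 4, 1 → best response Walk.
No profile is a mutual best response for all players.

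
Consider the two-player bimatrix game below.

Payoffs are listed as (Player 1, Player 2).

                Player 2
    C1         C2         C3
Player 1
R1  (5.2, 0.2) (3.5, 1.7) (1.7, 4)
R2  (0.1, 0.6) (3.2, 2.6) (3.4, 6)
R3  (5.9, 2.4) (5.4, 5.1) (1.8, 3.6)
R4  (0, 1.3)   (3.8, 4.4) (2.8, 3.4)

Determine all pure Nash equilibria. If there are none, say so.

Check each profile: it is a Nash equilibrium iff no player can strictly gain by switching unilaterally.
(R1, C1): Player 1 can switch to R3 (5.2 → 5.9). Not NE.
(R1, C2): Player 1 can switch to R3 (3.5 → 5.4). Not NE.
(R1, C3): Player 1 can switch to R2 (1.7 → 3.4). Not NE.
(R2, C1): Player 1 can switch to R1 (0.1 → 5.2). Not NE.
(R2, C2): Player 1 can switch to R1 (3.2 → 3.5). Not NE.
(R2, C3): Player 1 gets 3.4, best alternative 2.8; Player 2 gets 6, best alternative 2.6. No profitable deviation — NE.
(R3, C1): Player 2 can switch to C2 (2.4 → 5.1). Not NE.
(R3, C2): Player 1 gets 5.4, best alternative 3.8; Player 2 gets 5.1, best alternative 3.6. No profitable deviation — NE.
(R3, C3): Player 1 can switch to R2 (1.8 → 3.4). Not NE.
(R4, C1): Player 1 can switch to R1 (0 → 5.2). Not NE.
(R4, C2): Player 1 can switch to R3 (3.8 → 5.4). Not NE.
(R4, C3): Player 1 can switch to R2 (2.8 → 3.4). Not NE.

The pure Nash equilibria are (R2, C3), (R3, C2).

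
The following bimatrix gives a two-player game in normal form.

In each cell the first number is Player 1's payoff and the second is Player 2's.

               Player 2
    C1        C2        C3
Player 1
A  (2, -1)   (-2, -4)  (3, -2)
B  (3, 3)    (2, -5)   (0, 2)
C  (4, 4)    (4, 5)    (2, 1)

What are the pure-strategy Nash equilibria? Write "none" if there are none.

Player 1 against C1: payoffs 2, 3, 4 → best response C.
Player 1 against C2: payoffs -2, 2, 4 → best response C.
Player 1 against C3: payoffs 3, 0, 2 → best response A.
Player 2 against A: payoffs -1, -4, -2 → best response C1.
Player 2 against B: payoffs 3, -5, 2 → best response C1.
Player 2 against C: payoffs 4, 5, 1 → best response C2.
Mutual best responses: (C, C2).

Pure NE: (C, C2)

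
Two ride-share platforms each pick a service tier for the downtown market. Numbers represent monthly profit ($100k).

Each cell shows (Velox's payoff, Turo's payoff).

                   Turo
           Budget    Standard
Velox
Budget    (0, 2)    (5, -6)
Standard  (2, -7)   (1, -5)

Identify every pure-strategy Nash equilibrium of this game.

No pure-strategy Nash equilibrium.

Velox against Budget: payoffs 0, 2 → best response Standard.
Velox against Standard: payoffs 5, 1 → best response Budget.
Turo against Budget: payoffs 2, -6 → best response Budget.
Turo against Standard: payoffs -7, -5 → best response Standard.
No profile is a mutual best response for all players.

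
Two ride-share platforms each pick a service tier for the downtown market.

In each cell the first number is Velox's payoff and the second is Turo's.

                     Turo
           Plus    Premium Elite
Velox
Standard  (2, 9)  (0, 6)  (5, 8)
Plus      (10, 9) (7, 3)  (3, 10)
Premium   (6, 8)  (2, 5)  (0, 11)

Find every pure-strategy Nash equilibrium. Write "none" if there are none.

No pure-strategy Nash equilibrium.

(Standard, Plus): Velox can switch to Plus (2 → 10). Not NE.
(Standard, Premium): Velox can switch to Plus (0 → 7). Not NE.
(Standard, Elite): Turo can switch to Plus (8 → 9). Not NE.
(Plus, Plus): Turo can switch to Elite (9 → 10). Not NE.
(Plus, Premium): Turo can switch to Plus (3 → 9). Not NE.
(Plus, Elite): Velox can switch to Standard (3 → 5). Not NE.
(The remaining 3 profiles each have a profitable deviation by the same check.)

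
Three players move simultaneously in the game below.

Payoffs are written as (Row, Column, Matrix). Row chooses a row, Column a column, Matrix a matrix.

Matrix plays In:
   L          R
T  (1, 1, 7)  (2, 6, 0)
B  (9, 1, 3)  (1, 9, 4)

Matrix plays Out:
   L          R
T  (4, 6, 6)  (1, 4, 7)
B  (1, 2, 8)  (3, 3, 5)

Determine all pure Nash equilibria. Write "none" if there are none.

For each strategy profile, look for a profitable unilateral deviation.
(T, L, In): Row can switch to B (1 → 9). Not NE.
(T, L, Out): Matrix can switch to In (6 → 7). Not NE.
(T, R, In): Matrix can switch to Out (0 → 7). Not NE.
(T, R, Out): Row can switch to B (1 → 3). Not NE.
(B, L, In): Column can switch to R (1 → 9). Not NE.
(B, L, Out): Row can switch to T (1 → 4). Not NE.
(B, R, In): Row can switch to T (1 → 2). Not NE.
(B, R, Out): Row gets 3, best alternative 1; Column gets 3, best alternative 2; Matrix gets 5, best alternative 4. No profitable deviation — NE.

Pure NE: (B, R, Out)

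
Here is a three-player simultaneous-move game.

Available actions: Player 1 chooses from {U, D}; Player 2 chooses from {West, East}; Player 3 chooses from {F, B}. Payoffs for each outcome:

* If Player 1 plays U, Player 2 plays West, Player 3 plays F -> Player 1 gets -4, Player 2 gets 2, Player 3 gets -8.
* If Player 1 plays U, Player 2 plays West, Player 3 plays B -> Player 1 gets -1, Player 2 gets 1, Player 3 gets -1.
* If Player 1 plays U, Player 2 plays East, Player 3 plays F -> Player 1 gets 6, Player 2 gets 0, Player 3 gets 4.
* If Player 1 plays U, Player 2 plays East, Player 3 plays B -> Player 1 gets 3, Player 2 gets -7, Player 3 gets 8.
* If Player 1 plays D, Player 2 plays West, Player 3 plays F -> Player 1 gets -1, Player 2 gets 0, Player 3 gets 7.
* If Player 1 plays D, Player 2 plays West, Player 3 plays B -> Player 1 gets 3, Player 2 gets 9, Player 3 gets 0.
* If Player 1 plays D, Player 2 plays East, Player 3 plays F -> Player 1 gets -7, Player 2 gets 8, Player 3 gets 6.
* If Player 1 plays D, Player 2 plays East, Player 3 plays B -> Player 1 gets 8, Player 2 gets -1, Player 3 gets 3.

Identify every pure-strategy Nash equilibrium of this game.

This game has no pure Nash equilibrium.

Check each profile: it is a Nash equilibrium iff no player can strictly gain by switching unilaterally.
(U, West, F): Player 1 can switch to D (-4 → -1). Not NE.
(U, West, B): Player 1 can switch to D (-1 → 3). Not NE.
(U, East, F): Player 2 can switch to West (0 → 2). Not NE.
(U, East, B): Player 1 can switch to D (3 → 8). Not NE.
(D, West, F): Player 2 can switch to East (0 → 8). Not NE.
(D, West, B): Player 3 can switch to F (0 → 7). Not NE.
(The remaining 2 profiles each have a profitable deviation by the same check.)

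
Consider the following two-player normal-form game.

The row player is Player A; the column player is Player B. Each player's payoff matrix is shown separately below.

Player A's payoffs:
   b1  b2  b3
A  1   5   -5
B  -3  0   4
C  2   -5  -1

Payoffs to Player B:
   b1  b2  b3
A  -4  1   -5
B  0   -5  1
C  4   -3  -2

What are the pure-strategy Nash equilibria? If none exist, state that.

Player A against b1: payoffs 1, -3, 2 → best response C.
Player A against b2: payoffs 5, 0, -5 → best response A.
Player A against b3: payoffs -5, 4, -1 → best response B.
Player B against A: payoffs -4, 1, -5 → best response b2.
Player B against B: payoffs 0, -5, 1 → best response b3.
Player B against C: payoffs 4, -3, -2 → best response b1.
Mutual best responses: (A, b2); (B, b3); (C, b1).

The pure Nash equilibria are (A, b2) and (B, b3) and (C, b1).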